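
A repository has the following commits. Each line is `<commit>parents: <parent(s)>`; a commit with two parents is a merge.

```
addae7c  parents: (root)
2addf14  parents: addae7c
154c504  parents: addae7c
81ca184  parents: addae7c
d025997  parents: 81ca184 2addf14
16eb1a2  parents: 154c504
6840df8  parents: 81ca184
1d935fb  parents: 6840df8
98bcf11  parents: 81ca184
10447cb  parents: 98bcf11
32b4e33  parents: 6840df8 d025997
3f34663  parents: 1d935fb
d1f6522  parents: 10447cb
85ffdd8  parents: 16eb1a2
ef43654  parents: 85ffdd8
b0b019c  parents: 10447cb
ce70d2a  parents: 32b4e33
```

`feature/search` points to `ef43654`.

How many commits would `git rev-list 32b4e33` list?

Walking parent pointers from 32b4e33: reachable set = {2addf14, 32b4e33, 6840df8, 81ca184, addae7c, d025997}.
That is 6 commits.

6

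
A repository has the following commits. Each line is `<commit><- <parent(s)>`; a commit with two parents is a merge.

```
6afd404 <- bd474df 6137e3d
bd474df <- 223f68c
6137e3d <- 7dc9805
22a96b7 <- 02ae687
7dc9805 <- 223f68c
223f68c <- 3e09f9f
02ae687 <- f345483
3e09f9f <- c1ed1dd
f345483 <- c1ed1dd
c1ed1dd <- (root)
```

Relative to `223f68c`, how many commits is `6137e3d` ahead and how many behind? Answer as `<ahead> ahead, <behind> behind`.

Reachable from 6137e3d: {223f68c, 3e09f9f, 6137e3d, 7dc9805, c1ed1dd}.
Reachable from 223f68c: {223f68c, 3e09f9f, c1ed1dd}.
Only in 6137e3d's history (ahead): {6137e3d, 7dc9805} — 2.
Only in 223f68c's history (behind): {} — 0.

2 ahead, 0 behind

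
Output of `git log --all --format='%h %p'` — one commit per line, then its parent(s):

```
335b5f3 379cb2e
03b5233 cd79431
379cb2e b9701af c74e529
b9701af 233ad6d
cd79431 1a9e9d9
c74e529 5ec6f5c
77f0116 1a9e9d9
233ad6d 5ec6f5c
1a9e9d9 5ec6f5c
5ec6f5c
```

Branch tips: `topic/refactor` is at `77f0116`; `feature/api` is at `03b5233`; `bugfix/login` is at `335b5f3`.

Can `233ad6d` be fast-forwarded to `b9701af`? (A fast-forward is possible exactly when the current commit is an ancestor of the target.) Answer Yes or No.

A fast-forward from 233ad6d to b9701af is possible iff 233ad6d is an ancestor of b9701af.
Ancestors of b9701af: {233ad6d, 5ec6f5c, b9701af}.
233ad6d is among them, so fast-forward is possible.

Yes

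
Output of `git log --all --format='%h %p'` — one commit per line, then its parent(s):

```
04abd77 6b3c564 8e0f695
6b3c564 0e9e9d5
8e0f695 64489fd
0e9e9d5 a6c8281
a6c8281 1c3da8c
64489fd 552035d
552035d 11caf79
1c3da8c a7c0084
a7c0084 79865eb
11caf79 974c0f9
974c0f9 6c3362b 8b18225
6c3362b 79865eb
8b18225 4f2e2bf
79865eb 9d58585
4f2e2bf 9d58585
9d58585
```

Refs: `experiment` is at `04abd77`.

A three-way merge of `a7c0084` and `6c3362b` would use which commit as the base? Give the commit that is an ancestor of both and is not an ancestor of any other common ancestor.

Ancestors of a7c0084: {79865eb, 9d58585, a7c0084}.
Ancestors of 6c3362b: {6c3362b, 79865eb, 9d58585}.
Common ancestors: {79865eb, 9d58585}.
Among these, 79865eb is not an ancestor of any other common ancestor — it is the merge base.

79865eb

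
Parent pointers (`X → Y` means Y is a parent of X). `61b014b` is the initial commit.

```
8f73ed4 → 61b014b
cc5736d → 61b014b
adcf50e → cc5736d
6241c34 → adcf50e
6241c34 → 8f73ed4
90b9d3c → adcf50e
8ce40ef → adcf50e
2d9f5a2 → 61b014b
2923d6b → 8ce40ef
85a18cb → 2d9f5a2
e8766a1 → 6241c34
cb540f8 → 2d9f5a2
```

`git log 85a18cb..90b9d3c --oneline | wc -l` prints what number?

3

Reachable from 90b9d3c: {61b014b, 90b9d3c, adcf50e, cc5736d}.
Reachable from 85a18cb: {2d9f5a2, 61b014b, 85a18cb}.
In 90b9d3c's history but not 85a18cb's: {90b9d3c, adcf50e, cc5736d} — 3 commits.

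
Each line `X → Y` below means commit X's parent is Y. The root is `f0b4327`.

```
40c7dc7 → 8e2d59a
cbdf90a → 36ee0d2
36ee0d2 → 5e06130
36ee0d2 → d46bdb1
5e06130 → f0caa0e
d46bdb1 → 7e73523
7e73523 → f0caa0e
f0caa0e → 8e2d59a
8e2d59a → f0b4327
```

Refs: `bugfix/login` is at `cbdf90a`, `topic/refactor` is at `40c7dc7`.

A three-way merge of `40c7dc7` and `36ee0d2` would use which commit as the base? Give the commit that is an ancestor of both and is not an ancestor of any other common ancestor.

Ancestors of 40c7dc7: {40c7dc7, 8e2d59a, f0b4327}.
Ancestors of 36ee0d2: {36ee0d2, 5e06130, 7e73523, 8e2d59a, d46bdb1, f0b4327, f0caa0e}.
Common ancestors: {8e2d59a, f0b4327}.
Among these, 8e2d59a is not an ancestor of any other common ancestor — it is the merge base.

8e2d59a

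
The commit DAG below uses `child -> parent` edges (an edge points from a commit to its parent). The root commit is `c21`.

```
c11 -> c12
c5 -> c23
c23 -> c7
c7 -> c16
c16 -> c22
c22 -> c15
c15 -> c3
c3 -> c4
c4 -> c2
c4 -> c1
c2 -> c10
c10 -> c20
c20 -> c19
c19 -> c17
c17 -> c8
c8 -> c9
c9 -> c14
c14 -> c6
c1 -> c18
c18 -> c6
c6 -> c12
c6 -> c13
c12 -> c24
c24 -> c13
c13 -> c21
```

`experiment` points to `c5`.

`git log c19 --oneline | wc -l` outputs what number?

10

Walking parent pointers from c19: reachable set = {c12, c13, c14, c17, c19, c21, c24, c6, c8, c9}.
That is 10 commits.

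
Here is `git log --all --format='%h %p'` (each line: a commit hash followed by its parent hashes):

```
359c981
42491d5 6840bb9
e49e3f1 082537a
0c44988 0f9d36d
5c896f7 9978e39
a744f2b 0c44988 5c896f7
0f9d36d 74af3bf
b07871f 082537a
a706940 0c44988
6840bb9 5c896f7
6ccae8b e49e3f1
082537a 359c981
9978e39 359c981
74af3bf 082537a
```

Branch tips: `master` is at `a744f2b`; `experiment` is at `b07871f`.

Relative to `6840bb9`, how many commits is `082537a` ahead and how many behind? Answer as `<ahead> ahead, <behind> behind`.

Reachable from 082537a: {082537a, 359c981}.
Reachable from 6840bb9: {359c981, 5c896f7, 6840bb9, 9978e39}.
Only in 082537a's history (ahead): {082537a} — 1.
Only in 6840bb9's history (behind): {5c896f7, 6840bb9, 9978e39} — 3.

1 ahead, 3 behind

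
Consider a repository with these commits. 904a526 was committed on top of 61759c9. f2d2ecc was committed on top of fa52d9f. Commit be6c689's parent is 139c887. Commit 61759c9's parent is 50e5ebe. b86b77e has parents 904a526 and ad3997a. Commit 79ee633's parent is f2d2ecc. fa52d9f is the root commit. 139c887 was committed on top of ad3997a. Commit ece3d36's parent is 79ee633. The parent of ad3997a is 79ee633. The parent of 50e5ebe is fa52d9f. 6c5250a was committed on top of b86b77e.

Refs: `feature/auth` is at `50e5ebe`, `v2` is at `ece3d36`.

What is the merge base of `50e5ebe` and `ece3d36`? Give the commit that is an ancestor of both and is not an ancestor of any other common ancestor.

Ancestors of 50e5ebe: {50e5ebe, fa52d9f}.
Ancestors of ece3d36: {79ee633, ece3d36, f2d2ecc, fa52d9f}.
Common ancestors: {fa52d9f}.
The only common ancestor is fa52d9f, so it is the merge base.

fa52d9f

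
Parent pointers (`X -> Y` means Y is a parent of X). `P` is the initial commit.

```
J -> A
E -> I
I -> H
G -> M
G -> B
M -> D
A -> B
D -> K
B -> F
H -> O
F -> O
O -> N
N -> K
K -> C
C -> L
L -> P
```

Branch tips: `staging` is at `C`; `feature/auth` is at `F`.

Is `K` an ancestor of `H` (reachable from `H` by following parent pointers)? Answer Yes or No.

Ancestors of H (commits reachable by following parents): {C, H, K, L, N, O, P}.
K is in that set, so it is an ancestor of H.

Yes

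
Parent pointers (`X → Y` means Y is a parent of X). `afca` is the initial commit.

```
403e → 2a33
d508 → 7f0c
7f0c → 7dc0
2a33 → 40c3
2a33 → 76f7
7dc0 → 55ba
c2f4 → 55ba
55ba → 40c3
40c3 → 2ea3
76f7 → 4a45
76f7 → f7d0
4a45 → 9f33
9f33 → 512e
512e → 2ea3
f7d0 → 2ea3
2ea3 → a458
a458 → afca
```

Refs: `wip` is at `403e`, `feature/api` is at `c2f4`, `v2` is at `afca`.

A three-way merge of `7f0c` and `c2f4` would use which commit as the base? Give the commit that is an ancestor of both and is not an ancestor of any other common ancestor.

Ancestors of 7f0c: {2ea3, 40c3, 55ba, 7dc0, 7f0c, a458, afca}.
Ancestors of c2f4: {2ea3, 40c3, 55ba, a458, afca, c2f4}.
Common ancestors: {2ea3, 40c3, 55ba, a458, afca}.
Among these, 55ba is not an ancestor of any other common ancestor — it is the merge base.

55ba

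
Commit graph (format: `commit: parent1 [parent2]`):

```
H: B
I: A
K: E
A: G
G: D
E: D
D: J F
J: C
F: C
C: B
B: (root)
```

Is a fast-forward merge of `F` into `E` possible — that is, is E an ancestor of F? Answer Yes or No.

No

A fast-forward from E to F is possible iff E is an ancestor of F.
Ancestors of F: {B, C, F}.
E is not among them, so fast-forward is not possible.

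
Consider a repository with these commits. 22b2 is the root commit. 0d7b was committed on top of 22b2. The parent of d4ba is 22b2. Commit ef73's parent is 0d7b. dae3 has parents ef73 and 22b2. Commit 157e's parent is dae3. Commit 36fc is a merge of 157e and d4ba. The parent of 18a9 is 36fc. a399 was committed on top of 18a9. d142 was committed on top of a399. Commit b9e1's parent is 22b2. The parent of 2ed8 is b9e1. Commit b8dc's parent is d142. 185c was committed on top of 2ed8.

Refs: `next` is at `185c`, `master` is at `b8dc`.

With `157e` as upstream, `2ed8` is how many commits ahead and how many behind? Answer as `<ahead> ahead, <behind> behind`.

Reachable from 2ed8: {22b2, 2ed8, b9e1}.
Reachable from 157e: {0d7b, 157e, 22b2, dae3, ef73}.
Only in 2ed8's history (ahead): {2ed8, b9e1} — 2.
Only in 157e's history (behind): {0d7b, 157e, dae3, ef73} — 4.

2 ahead, 4 behind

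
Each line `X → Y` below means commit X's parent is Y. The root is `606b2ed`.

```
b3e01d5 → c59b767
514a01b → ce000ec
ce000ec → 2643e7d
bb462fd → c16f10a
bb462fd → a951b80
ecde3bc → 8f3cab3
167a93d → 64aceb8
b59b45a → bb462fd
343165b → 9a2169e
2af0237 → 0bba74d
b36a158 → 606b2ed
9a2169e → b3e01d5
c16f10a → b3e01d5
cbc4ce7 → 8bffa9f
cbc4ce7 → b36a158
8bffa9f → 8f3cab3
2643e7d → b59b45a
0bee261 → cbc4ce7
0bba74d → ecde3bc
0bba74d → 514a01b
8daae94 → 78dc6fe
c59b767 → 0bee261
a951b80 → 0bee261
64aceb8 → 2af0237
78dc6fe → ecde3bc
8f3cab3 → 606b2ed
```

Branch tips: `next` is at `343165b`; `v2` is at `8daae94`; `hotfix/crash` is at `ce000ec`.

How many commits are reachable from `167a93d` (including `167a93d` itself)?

20

Walking parent pointers from 167a93d: reachable set = {0bba74d, 0bee261, 167a93d, 2643e7d, 2af0237, 514a01b, 606b2ed, 64aceb8, 8bffa9f, 8f3cab3, a951b80, b36a158, b3e01d5, b59b45a, bb462fd, c16f10a, c59b767, cbc4ce7, ce000ec, ecde3bc}.
That is 20 commits.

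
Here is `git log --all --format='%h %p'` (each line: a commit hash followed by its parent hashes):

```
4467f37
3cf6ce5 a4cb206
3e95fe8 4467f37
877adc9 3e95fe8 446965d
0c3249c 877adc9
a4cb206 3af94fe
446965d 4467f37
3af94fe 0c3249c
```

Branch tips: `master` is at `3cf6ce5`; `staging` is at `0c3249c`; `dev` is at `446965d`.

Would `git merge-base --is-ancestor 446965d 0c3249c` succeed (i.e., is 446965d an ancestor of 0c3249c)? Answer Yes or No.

Ancestors of 0c3249c (commits reachable by following parents): {0c3249c, 3e95fe8, 4467f37, 446965d, 877adc9}.
446965d is in that set, so it is an ancestor of 0c3249c.

Yes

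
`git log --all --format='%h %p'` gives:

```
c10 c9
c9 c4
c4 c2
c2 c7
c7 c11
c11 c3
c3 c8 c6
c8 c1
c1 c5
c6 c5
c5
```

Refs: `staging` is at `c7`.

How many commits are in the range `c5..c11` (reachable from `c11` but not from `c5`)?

Reachable from c11: {c1, c11, c3, c5, c6, c8}.
Reachable from c5: {c5}.
In c11's history but not c5's: {c1, c11, c3, c6, c8} — 5 commits.

5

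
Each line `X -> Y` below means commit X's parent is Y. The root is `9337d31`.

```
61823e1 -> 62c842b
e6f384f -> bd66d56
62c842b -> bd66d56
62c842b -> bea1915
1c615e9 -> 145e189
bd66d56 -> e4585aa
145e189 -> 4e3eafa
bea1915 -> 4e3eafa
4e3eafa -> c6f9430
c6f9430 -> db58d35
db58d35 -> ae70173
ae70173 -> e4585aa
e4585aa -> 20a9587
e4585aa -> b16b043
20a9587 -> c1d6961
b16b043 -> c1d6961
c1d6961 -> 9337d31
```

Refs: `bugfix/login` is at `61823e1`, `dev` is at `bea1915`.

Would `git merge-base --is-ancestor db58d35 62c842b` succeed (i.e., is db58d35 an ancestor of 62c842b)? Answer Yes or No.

Yes

Ancestors of 62c842b (commits reachable by following parents): {20a9587, 4e3eafa, 62c842b, 9337d31, ae70173, b16b043, bd66d56, bea1915, c1d6961, c6f9430, db58d35, e4585aa}.
db58d35 is in that set, so it is an ancestor of 62c842b.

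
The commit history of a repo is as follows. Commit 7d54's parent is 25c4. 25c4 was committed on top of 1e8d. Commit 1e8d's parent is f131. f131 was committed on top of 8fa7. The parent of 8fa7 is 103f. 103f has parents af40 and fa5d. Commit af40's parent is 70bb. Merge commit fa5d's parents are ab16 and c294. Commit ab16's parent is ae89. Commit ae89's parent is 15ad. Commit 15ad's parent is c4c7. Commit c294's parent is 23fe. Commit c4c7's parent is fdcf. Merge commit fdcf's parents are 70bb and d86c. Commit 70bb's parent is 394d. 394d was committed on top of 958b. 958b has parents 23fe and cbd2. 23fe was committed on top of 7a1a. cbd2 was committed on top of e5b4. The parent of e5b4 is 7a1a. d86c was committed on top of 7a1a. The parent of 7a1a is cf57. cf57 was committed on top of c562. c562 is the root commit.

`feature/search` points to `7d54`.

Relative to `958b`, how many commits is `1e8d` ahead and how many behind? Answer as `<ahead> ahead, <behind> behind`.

Reachable from 1e8d: {103f, 15ad, 1e8d, 23fe, 394d, 70bb, 7a1a, 8fa7, 958b, ab16, ae89, af40, c294, c4c7, c562, cbd2, cf57, d86c, e5b4, f131, fa5d, fdcf}.
Reachable from 958b: {23fe, 7a1a, 958b, c562, cbd2, cf57, e5b4}.
Only in 1e8d's history (ahead): {103f, 15ad, 1e8d, 394d, 70bb, 8fa7, ab16, ae89, af40, c294, c4c7, d86c, f131, fa5d, fdcf} — 15.
Only in 958b's history (behind): {} — 0.

15 ahead, 0 behind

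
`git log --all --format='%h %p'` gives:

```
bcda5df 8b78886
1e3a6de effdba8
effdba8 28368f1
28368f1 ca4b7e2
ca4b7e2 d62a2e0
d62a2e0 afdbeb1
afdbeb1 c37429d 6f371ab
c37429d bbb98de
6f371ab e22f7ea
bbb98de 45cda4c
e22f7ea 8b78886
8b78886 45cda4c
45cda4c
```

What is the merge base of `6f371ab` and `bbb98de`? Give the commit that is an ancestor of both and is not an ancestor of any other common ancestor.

45cda4c

Ancestors of 6f371ab: {45cda4c, 6f371ab, 8b78886, e22f7ea}.
Ancestors of bbb98de: {45cda4c, bbb98de}.
Common ancestors: {45cda4c}.
The only common ancestor is 45cda4c, so it is the merge base.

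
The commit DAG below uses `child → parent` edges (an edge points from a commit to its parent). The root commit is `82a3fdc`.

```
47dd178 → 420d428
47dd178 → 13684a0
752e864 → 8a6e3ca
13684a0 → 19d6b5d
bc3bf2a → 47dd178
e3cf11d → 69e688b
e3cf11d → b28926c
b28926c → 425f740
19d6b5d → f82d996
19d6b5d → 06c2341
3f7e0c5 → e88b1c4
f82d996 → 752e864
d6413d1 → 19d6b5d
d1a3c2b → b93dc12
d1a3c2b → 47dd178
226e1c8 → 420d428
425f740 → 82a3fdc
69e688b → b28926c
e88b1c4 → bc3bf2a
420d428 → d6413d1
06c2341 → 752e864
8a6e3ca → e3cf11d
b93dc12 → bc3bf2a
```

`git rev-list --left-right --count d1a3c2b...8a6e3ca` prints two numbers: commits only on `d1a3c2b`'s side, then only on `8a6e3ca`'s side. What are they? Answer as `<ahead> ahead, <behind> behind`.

11 ahead, 0 behind

Reachable from d1a3c2b: {06c2341, 13684a0, 19d6b5d, 420d428, 425f740, 47dd178, 69e688b, 752e864, 82a3fdc, 8a6e3ca, b28926c, b93dc12, bc3bf2a, d1a3c2b, d6413d1, e3cf11d, f82d996}.
Reachable from 8a6e3ca: {425f740, 69e688b, 82a3fdc, 8a6e3ca, b28926c, e3cf11d}.
Only in d1a3c2b's history (ahead): {06c2341, 13684a0, 19d6b5d, 420d428, 47dd178, 752e864, b93dc12, bc3bf2a, d1a3c2b, d6413d1, f82d996} — 11.
Only in 8a6e3ca's history (behind): {} — 0.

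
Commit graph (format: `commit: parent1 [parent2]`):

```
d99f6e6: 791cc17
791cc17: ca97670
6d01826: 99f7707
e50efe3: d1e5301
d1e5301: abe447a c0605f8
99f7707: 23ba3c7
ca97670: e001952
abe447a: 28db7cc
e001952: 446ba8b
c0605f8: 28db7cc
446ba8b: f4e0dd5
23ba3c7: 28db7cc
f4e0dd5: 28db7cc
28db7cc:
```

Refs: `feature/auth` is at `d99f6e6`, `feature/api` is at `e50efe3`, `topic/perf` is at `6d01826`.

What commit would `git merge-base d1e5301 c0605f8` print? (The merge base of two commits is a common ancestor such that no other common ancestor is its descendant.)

Ancestors of d1e5301: {28db7cc, abe447a, c0605f8, d1e5301}.
Ancestors of c0605f8: {28db7cc, c0605f8}.
Common ancestors: {28db7cc, c0605f8}.
Among these, c0605f8 is not an ancestor of any other common ancestor — it is the merge base.

c0605f8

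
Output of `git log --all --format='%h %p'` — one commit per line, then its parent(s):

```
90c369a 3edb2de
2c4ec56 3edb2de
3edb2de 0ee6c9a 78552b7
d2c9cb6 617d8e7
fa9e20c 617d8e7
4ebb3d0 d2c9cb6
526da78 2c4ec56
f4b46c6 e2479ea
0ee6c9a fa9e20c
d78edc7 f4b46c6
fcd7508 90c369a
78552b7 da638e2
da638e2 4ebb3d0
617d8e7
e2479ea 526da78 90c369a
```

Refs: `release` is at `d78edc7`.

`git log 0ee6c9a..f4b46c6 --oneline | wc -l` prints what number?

10

Reachable from f4b46c6: {0ee6c9a, 2c4ec56, 3edb2de, 4ebb3d0, 526da78, 617d8e7, 78552b7, 90c369a, d2c9cb6, da638e2, e2479ea, f4b46c6, fa9e20c}.
Reachable from 0ee6c9a: {0ee6c9a, 617d8e7, fa9e20c}.
In f4b46c6's history but not 0ee6c9a's: {2c4ec56, 3edb2de, 4ebb3d0, 526da78, 78552b7, 90c369a, d2c9cb6, da638e2, e2479ea, f4b46c6} — 10 commits.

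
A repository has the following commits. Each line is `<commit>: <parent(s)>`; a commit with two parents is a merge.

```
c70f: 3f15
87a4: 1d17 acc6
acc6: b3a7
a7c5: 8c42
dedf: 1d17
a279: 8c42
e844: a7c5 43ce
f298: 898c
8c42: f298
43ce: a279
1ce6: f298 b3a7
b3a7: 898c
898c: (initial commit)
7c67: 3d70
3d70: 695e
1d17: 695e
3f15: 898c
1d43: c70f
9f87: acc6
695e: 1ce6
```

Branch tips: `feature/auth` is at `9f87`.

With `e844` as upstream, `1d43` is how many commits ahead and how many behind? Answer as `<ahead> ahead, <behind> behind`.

Reachable from 1d43: {1d43, 3f15, 898c, c70f}.
Reachable from e844: {43ce, 898c, 8c42, a279, a7c5, e844, f298}.
Only in 1d43's history (ahead): {1d43, 3f15, c70f} — 3.
Only in e844's history (behind): {43ce, 8c42, a279, a7c5, e844, f298} — 6.

3 ahead, 6 behind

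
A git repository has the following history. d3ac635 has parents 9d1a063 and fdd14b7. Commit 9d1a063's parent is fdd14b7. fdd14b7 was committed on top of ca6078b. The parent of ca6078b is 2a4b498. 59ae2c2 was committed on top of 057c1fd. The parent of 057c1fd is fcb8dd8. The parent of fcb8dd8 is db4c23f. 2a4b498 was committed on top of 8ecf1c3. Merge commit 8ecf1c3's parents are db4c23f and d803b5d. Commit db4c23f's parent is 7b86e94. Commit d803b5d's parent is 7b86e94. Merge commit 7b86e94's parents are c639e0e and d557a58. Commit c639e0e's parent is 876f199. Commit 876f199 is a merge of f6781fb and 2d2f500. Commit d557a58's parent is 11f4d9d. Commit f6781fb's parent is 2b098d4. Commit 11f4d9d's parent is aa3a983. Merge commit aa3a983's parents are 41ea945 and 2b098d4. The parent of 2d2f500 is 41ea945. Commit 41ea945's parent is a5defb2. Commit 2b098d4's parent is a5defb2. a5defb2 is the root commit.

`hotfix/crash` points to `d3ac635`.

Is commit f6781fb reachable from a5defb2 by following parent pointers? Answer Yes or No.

No

Ancestors of a5defb2: {a5defb2}.
f6781fb is not in that set, so it is not an ancestor of a5defb2.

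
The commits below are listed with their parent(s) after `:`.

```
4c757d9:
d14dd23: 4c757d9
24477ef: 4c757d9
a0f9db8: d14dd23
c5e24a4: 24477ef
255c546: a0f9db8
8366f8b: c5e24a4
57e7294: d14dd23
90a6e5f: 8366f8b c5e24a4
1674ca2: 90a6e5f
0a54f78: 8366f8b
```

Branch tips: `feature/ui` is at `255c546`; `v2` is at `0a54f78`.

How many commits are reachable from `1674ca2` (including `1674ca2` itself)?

6

Walking parent pointers from 1674ca2: reachable set = {1674ca2, 24477ef, 4c757d9, 8366f8b, 90a6e5f, c5e24a4}.
That is 6 commits.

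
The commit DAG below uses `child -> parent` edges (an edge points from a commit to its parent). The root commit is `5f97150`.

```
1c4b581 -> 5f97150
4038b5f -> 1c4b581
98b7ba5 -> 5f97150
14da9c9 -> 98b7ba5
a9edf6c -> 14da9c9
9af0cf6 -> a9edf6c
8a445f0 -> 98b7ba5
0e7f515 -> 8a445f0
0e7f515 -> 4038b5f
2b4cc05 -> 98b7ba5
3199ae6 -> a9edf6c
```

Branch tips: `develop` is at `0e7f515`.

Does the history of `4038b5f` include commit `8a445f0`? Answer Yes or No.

No

Ancestors of 4038b5f: {1c4b581, 4038b5f, 5f97150}.
8a445f0 is not in that set, so it is not an ancestor of 4038b5f.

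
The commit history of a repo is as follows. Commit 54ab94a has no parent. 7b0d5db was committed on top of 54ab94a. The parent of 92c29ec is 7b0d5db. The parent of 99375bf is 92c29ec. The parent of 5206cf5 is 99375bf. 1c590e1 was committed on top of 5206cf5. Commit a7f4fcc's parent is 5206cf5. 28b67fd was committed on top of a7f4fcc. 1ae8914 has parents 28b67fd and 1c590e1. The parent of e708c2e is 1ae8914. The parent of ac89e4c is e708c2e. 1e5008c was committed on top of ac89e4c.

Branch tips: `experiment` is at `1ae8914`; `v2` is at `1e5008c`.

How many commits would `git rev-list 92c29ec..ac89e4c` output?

8

Reachable from ac89e4c: {1ae8914, 1c590e1, 28b67fd, 5206cf5, 54ab94a, 7b0d5db, 92c29ec, 99375bf, a7f4fcc, ac89e4c, e708c2e}.
Reachable from 92c29ec: {54ab94a, 7b0d5db, 92c29ec}.
In ac89e4c's history but not 92c29ec's: {1ae8914, 1c590e1, 28b67fd, 5206cf5, 99375bf, a7f4fcc, ac89e4c, e708c2e} — 8 commits.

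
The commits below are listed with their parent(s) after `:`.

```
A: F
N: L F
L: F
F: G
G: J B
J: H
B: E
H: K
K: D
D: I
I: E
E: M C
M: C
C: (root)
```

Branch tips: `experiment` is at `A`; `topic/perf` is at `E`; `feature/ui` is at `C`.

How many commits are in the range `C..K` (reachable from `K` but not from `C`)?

5

Reachable from K: {C, D, E, I, K, M}.
Reachable from C: {C}.
In K's history but not C's: {D, E, I, K, M} — 5 commits.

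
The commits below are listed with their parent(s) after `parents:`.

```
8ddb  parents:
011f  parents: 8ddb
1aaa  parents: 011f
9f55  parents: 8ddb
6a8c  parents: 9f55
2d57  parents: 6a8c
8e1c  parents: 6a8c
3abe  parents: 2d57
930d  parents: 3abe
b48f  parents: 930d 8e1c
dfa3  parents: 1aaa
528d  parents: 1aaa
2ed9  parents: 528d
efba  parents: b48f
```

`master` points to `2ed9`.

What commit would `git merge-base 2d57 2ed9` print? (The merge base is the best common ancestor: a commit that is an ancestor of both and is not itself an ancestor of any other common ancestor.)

Ancestors of 2d57: {2d57, 6a8c, 8ddb, 9f55}.
Ancestors of 2ed9: {011f, 1aaa, 2ed9, 528d, 8ddb}.
Common ancestors: {8ddb}.
The only common ancestor is 8ddb, so it is the merge base.

8ddb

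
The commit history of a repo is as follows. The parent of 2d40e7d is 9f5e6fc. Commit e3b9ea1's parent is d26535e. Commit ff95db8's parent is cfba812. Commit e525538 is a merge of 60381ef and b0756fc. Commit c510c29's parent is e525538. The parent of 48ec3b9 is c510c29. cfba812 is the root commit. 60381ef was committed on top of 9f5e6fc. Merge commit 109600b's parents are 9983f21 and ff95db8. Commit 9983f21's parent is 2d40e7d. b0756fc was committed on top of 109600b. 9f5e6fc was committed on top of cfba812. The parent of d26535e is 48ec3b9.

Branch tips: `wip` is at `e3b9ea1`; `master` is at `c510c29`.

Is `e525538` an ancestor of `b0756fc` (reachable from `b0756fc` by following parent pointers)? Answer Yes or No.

Ancestors of b0756fc: {109600b, 2d40e7d, 9983f21, 9f5e6fc, b0756fc, cfba812, ff95db8}.
e525538 is not in that set, so it is not an ancestor of b0756fc.

No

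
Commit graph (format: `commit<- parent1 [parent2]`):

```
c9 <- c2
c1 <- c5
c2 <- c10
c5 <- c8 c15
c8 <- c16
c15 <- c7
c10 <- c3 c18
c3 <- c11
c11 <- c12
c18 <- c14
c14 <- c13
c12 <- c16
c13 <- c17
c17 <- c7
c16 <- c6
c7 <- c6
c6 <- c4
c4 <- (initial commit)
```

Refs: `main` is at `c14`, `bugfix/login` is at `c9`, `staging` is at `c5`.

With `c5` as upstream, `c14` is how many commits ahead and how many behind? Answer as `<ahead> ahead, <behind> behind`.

Reachable from c14: {c13, c14, c17, c4, c6, c7}.
Reachable from c5: {c15, c16, c4, c5, c6, c7, c8}.
Only in c14's history (ahead): {c13, c14, c17} — 3.
Only in c5's history (behind): {c15, c16, c5, c8} — 4.

3 ahead, 4 behind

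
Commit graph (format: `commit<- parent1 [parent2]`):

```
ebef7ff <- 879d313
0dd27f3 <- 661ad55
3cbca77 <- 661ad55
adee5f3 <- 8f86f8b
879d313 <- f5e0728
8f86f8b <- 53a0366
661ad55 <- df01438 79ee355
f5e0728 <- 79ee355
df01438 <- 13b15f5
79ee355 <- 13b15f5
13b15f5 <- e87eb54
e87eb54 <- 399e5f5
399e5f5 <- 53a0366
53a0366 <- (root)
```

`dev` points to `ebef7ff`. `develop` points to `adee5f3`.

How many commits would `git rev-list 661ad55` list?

Walking parent pointers from 661ad55: reachable set = {13b15f5, 399e5f5, 53a0366, 661ad55, 79ee355, df01438, e87eb54}.
That is 7 commits.

7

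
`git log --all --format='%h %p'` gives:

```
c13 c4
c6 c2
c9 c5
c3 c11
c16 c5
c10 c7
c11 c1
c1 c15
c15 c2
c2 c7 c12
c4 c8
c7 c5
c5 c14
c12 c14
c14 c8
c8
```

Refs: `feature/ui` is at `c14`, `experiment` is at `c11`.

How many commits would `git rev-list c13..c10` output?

Reachable from c10: {c10, c14, c5, c7, c8}.
Reachable from c13: {c13, c4, c8}.
In c10's history but not c13's: {c10, c14, c5, c7} — 4 commits.

4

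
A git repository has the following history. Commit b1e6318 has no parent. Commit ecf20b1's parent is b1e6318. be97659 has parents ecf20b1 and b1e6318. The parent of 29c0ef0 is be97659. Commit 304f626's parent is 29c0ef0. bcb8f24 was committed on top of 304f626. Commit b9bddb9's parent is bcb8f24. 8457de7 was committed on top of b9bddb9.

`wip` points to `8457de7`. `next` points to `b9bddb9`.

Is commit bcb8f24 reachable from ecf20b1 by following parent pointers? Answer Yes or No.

No

Ancestors of ecf20b1: {b1e6318, ecf20b1}.
bcb8f24 is not in that set, so it is not an ancestor of ecf20b1.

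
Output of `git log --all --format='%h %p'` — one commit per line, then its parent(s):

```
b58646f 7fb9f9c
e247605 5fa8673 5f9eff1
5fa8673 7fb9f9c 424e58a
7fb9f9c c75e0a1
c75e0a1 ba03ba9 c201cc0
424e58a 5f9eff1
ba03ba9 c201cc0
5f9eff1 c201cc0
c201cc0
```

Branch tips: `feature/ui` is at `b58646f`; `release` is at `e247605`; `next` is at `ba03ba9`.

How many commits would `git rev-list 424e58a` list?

Walking parent pointers from 424e58a: reachable set = {424e58a, 5f9eff1, c201cc0}.
That is 3 commits.

3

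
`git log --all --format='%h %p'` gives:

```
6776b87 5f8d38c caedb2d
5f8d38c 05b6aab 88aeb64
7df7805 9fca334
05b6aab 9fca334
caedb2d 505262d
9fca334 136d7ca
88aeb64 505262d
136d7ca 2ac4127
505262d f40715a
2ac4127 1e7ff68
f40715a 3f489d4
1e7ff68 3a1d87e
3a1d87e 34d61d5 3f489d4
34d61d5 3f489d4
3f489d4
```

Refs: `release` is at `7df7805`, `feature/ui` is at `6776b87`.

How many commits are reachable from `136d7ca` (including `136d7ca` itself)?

6

Walking parent pointers from 136d7ca: reachable set = {136d7ca, 1e7ff68, 2ac4127, 34d61d5, 3a1d87e, 3f489d4}.
That is 6 commits.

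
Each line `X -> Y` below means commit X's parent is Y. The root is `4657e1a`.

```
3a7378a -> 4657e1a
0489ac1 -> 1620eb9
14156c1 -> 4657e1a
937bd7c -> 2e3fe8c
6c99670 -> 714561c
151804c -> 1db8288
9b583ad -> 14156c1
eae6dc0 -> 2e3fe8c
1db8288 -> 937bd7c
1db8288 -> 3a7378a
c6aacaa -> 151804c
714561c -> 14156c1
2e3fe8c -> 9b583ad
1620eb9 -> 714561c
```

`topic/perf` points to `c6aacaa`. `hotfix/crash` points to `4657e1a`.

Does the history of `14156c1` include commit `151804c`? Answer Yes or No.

Ancestors of 14156c1: {14156c1, 4657e1a}.
151804c is not in that set, so it is not an ancestor of 14156c1.

No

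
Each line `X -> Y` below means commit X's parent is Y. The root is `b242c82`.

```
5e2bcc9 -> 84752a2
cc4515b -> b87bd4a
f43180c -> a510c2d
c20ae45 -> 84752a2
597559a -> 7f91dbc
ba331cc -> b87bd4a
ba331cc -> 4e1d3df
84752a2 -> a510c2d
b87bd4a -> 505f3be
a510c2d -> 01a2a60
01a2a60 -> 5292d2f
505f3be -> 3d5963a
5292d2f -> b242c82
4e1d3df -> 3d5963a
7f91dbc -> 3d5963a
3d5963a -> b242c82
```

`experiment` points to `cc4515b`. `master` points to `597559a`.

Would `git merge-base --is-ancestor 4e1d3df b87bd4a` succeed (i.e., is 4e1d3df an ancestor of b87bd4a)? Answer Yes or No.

Ancestors of b87bd4a: {3d5963a, 505f3be, b242c82, b87bd4a}.
4e1d3df is not in that set, so it is not an ancestor of b87bd4a.

No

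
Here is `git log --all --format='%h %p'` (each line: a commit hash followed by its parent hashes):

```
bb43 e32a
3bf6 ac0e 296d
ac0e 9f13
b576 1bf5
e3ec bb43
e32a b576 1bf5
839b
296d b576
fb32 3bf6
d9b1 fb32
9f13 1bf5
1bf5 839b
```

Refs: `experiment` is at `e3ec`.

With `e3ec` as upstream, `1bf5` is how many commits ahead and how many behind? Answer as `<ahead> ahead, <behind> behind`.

0 ahead, 4 behind

Reachable from 1bf5: {1bf5, 839b}.
Reachable from e3ec: {1bf5, 839b, b576, bb43, e32a, e3ec}.
Only in 1bf5's history (ahead): {} — 0.
Only in e3ec's history (behind): {b576, bb43, e32a, e3ec} — 4.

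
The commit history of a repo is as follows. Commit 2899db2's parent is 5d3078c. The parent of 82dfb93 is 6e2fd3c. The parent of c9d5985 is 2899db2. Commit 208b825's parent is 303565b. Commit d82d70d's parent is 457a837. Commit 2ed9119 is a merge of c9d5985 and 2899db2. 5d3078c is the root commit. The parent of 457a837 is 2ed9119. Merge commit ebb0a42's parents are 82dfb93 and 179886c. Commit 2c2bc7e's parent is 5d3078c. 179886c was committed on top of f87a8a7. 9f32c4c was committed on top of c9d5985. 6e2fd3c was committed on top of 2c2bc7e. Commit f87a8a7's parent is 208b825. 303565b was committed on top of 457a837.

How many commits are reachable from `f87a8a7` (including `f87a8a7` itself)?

8

Walking parent pointers from f87a8a7: reachable set = {208b825, 2899db2, 2ed9119, 303565b, 457a837, 5d3078c, c9d5985, f87a8a7}.
That is 8 commits.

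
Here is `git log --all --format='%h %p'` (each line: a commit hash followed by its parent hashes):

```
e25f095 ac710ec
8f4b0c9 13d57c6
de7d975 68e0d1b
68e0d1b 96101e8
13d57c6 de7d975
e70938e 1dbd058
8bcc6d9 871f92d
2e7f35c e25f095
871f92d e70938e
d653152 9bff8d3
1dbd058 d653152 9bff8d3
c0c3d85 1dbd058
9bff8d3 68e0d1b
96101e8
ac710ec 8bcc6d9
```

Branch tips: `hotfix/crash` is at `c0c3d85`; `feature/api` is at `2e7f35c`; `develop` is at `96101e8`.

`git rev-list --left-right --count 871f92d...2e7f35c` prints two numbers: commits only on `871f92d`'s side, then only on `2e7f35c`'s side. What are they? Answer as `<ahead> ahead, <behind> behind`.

Reachable from 871f92d: {1dbd058, 68e0d1b, 871f92d, 96101e8, 9bff8d3, d653152, e70938e}.
Reachable from 2e7f35c: {1dbd058, 2e7f35c, 68e0d1b, 871f92d, 8bcc6d9, 96101e8, 9bff8d3, ac710ec, d653152, e25f095, e70938e}.
Only in 871f92d's history (ahead): {} — 0.
Only in 2e7f35c's history (behind): {2e7f35c, 8bcc6d9, ac710ec, e25f095} — 4.

0 ahead, 4 behind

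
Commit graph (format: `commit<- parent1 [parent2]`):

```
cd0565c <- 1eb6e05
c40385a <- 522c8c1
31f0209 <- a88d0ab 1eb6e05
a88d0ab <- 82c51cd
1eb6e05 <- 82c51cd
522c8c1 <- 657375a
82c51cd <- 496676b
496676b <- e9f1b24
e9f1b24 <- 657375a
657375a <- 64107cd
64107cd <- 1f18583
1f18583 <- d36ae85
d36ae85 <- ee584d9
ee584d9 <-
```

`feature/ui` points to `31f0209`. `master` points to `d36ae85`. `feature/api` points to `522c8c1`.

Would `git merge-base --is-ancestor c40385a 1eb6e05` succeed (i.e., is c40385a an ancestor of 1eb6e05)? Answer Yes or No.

Ancestors of 1eb6e05: {1eb6e05, 1f18583, 496676b, 64107cd, 657375a, 82c51cd, d36ae85, e9f1b24, ee584d9}.
c40385a is not in that set, so it is not an ancestor of 1eb6e05.

No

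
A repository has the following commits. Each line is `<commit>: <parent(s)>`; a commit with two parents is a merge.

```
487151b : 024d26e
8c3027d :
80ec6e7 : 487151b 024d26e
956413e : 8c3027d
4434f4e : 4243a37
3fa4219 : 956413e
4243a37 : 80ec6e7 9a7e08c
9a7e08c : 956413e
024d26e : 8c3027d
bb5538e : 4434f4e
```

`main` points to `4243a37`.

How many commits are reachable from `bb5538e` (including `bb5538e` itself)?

9

Walking parent pointers from bb5538e: reachable set = {024d26e, 4243a37, 4434f4e, 487151b, 80ec6e7, 8c3027d, 956413e, 9a7e08c, bb5538e}.
That is 9 commits.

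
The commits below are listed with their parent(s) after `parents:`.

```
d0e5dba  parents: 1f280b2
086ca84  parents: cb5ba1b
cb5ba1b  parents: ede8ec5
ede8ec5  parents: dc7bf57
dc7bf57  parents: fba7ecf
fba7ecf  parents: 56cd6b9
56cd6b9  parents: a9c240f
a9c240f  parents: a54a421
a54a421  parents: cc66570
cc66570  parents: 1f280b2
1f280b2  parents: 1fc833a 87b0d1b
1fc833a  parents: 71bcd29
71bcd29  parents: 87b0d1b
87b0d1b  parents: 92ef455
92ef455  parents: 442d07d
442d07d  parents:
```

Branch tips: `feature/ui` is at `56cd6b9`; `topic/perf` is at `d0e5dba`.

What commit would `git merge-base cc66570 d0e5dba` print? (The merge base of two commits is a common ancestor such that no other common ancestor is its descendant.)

Ancestors of cc66570: {1f280b2, 1fc833a, 442d07d, 71bcd29, 87b0d1b, 92ef455, cc66570}.
Ancestors of d0e5dba: {1f280b2, 1fc833a, 442d07d, 71bcd29, 87b0d1b, 92ef455, d0e5dba}.
Common ancestors: {1f280b2, 1fc833a, 442d07d, 71bcd29, 87b0d1b, 92ef455}.
Among these, 1f280b2 is not an ancestor of any other common ancestor — it is the merge base.

1f280b2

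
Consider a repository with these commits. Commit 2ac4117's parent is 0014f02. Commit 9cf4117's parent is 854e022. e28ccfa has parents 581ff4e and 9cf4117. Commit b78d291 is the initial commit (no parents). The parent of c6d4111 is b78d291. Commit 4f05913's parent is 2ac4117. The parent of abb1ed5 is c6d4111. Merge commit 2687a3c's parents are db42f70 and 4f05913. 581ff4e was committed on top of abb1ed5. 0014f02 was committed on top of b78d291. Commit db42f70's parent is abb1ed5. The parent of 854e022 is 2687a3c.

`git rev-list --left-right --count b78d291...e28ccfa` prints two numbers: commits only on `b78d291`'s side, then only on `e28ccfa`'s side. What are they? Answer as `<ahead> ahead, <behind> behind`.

Reachable from b78d291: {b78d291}.
Reachable from e28ccfa: {0014f02, 2687a3c, 2ac4117, 4f05913, 581ff4e, 854e022, 9cf4117, abb1ed5, b78d291, c6d4111, db42f70, e28ccfa}.
Only in b78d291's history (ahead): {} — 0.
Only in e28ccfa's history (behind): {0014f02, 2687a3c, 2ac4117, 4f05913, 581ff4e, 854e022, 9cf4117, abb1ed5, c6d4111, db42f70, e28ccfa} — 11.

0 ahead, 11 behind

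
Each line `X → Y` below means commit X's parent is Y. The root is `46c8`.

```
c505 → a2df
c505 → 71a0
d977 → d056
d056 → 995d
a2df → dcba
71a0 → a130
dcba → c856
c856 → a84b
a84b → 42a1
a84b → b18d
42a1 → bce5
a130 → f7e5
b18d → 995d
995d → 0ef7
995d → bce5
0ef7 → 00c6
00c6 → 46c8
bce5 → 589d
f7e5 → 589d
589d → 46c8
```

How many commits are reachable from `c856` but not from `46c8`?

Reachable from c856: {00c6, 0ef7, 42a1, 46c8, 589d, 995d, a84b, b18d, bce5, c856}.
Reachable from 46c8: {46c8}.
In c856's history but not 46c8's: {00c6, 0ef7, 42a1, 589d, 995d, a84b, b18d, bce5, c856} — 9 commits.

9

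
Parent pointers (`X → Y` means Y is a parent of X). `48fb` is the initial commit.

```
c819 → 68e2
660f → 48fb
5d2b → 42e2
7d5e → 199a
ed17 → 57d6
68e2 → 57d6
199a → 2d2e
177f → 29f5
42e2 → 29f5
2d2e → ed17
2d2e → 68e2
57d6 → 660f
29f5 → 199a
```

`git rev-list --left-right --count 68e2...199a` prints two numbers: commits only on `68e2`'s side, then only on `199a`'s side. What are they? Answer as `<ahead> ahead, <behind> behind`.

Reachable from 68e2: {48fb, 57d6, 660f, 68e2}.
Reachable from 199a: {199a, 2d2e, 48fb, 57d6, 660f, 68e2, ed17}.
Only in 68e2's history (ahead): {} — 0.
Only in 199a's history (behind): {199a, 2d2e, ed17} — 3.

0 ahead, 3 behind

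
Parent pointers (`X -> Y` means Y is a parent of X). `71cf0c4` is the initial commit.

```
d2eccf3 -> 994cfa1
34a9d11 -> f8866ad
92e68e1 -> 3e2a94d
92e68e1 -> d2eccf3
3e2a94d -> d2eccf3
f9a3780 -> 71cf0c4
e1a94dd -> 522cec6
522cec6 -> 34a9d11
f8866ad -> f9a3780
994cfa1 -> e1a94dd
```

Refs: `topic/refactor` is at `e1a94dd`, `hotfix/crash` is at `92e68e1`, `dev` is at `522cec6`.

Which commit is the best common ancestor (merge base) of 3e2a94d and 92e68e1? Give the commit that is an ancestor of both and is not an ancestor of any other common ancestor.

Ancestors of 3e2a94d: {34a9d11, 3e2a94d, 522cec6, 71cf0c4, 994cfa1, d2eccf3, e1a94dd, f8866ad, f9a3780}.
Ancestors of 92e68e1: {34a9d11, 3e2a94d, 522cec6, 71cf0c4, 92e68e1, 994cfa1, d2eccf3, e1a94dd, f8866ad, f9a3780}.
Common ancestors: {34a9d11, 3e2a94d, 522cec6, 71cf0c4, 994cfa1, d2eccf3, e1a94dd, f8866ad, f9a3780}.
Among these, 3e2a94d is not an ancestor of any other common ancestor — it is the merge base.

3e2a94d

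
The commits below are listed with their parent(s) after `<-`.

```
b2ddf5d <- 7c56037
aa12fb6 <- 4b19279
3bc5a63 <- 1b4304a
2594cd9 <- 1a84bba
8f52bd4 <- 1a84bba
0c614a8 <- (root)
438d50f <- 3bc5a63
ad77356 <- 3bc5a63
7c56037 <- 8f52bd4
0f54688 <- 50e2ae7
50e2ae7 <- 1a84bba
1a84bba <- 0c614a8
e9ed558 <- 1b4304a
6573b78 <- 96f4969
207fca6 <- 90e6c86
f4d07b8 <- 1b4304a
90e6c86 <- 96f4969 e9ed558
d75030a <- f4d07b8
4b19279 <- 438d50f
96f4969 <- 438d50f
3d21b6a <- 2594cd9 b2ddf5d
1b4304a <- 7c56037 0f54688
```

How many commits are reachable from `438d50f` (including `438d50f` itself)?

9

Walking parent pointers from 438d50f: reachable set = {0c614a8, 0f54688, 1a84bba, 1b4304a, 3bc5a63, 438d50f, 50e2ae7, 7c56037, 8f52bd4}.
That is 9 commits.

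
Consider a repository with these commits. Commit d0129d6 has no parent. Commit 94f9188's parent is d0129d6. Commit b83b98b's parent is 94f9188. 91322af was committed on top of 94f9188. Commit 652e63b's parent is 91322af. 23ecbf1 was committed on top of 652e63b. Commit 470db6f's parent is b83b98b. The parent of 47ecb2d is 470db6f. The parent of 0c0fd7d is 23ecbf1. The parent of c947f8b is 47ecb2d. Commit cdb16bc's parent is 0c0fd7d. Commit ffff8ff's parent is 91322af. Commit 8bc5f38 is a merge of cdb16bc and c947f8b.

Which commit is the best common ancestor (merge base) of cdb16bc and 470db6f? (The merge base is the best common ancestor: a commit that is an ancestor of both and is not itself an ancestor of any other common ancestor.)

94f9188

Ancestors of cdb16bc: {0c0fd7d, 23ecbf1, 652e63b, 91322af, 94f9188, cdb16bc, d0129d6}.
Ancestors of 470db6f: {470db6f, 94f9188, b83b98b, d0129d6}.
Common ancestors: {94f9188, d0129d6}.
Among these, 94f9188 is not an ancestor of any other common ancestor — it is the merge base.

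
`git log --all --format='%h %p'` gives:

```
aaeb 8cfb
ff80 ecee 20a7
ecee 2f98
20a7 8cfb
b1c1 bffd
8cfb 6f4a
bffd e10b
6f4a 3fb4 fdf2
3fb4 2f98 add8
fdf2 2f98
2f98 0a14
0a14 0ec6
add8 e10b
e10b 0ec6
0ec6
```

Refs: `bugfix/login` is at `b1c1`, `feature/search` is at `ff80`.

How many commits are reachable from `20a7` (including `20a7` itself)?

10

Walking parent pointers from 20a7: reachable set = {0a14, 0ec6, 20a7, 2f98, 3fb4, 6f4a, 8cfb, add8, e10b, fdf2}.
That is 10 commits.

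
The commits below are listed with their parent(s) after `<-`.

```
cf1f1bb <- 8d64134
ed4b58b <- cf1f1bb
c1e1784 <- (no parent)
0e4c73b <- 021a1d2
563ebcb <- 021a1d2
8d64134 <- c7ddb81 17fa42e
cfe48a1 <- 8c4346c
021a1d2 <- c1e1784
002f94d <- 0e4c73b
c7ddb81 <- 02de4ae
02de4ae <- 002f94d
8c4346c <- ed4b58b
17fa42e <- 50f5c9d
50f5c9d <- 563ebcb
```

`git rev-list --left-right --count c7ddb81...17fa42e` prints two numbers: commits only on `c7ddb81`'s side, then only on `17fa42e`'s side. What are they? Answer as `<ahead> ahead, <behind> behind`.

4 ahead, 3 behind

Reachable from c7ddb81: {002f94d, 021a1d2, 02de4ae, 0e4c73b, c1e1784, c7ddb81}.
Reachable from 17fa42e: {021a1d2, 17fa42e, 50f5c9d, 563ebcb, c1e1784}.
Only in c7ddb81's history (ahead): {002f94d, 02de4ae, 0e4c73b, c7ddb81} — 4.
Only in 17fa42e's history (behind): {17fa42e, 50f5c9d, 563ebcb} — 3.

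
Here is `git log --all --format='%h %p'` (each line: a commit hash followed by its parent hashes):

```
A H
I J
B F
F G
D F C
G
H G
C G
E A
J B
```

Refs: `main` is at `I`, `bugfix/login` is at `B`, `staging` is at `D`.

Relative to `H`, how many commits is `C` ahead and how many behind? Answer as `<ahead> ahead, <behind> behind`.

1 ahead, 1 behind

Reachable from C: {C, G}.
Reachable from H: {G, H}.
Only in C's history (ahead): {C} — 1.
Only in H's history (behind): {H} — 1.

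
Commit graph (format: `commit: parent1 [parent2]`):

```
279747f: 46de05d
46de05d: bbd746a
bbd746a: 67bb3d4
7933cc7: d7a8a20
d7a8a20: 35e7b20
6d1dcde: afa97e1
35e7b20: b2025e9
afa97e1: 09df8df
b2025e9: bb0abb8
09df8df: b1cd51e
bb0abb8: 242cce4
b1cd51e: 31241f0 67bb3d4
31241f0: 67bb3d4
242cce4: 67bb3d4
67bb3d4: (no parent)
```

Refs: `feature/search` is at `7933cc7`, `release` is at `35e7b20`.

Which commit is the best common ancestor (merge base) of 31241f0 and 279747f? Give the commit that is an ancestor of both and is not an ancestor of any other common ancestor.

Ancestors of 31241f0: {31241f0, 67bb3d4}.
Ancestors of 279747f: {279747f, 46de05d, 67bb3d4, bbd746a}.
Common ancestors: {67bb3d4}.
The only common ancestor is 67bb3d4, so it is the merge base.

67bb3d4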